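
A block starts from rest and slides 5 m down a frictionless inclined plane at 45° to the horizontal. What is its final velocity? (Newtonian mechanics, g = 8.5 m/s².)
a = g sin(θ) = 8.5 × sin(45°) = 6.01 m/s²
v = √(2ad) = √(2 × 6.01 × 5) = 7.75 m/s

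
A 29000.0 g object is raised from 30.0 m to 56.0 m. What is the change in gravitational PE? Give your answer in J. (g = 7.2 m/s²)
ΔPE = mg(h₂ − h₁) = 29 kg × 7.2 m/s² × (56 − 30) m = 5429 J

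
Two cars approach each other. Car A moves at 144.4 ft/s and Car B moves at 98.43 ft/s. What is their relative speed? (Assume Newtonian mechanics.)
v_rel = v_A + v_B = 144.4 + 98.43 = 242.8 ft/s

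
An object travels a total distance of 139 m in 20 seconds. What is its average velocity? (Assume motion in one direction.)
v_avg = Δd / Δt = 139 / 20 = 6.95 m/s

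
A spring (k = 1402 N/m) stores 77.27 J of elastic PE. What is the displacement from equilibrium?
PE = ½kx² → x = √(2PE/k) = √(2×77.27/1402) = 0.332 m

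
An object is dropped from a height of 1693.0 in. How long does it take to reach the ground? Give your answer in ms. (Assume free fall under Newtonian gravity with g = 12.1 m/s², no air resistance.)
t = √(2h/g) (with unit conversion) = 2666.0 ms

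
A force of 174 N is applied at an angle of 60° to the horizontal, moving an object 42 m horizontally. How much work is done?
W = Fd cosθ = 174×42×cos(60°) = 3654.0 J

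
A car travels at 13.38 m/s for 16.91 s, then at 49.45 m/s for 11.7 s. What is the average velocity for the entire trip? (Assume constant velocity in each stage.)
d₁ = v₁t₁ = 13.38 × 16.91 = 226.256 m
d₂ = v₂t₂ = 49.45 × 11.7 = 578.565 m
d_total = 804.82 m, t_total = 28.61 s
v_avg = d_total/t_total = 804.82/28.61 = 28.13 m/s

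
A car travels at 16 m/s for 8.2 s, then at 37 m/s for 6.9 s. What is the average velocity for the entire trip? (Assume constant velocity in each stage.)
d₁ = v₁t₁ = 16 × 8.2 = 131.2 m
d₂ = v₂t₂ = 37 × 6.9 = 255.3 m
d_total = 386.5 m, t_total = 15.1 s
v_avg = d_total/t_total = 386.5/15.1 = 25.6 m/s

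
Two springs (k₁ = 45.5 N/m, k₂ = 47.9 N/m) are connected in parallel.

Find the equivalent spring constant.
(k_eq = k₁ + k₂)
k_eq = k₁ + k₂ = 45.5 + 47.9 = 93.4 N/m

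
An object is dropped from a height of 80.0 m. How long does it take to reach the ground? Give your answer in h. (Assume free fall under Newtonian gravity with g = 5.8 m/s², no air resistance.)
t = √(2h/g) (with unit conversion) = 0.001459 h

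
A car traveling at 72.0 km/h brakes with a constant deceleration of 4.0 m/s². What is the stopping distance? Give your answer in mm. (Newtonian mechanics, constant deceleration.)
d = v₀² / (2a) (with unit conversion) = 50000.0 mm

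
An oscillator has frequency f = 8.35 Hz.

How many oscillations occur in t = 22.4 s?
n = f×t = 8.35×22.4 = 187 oscillations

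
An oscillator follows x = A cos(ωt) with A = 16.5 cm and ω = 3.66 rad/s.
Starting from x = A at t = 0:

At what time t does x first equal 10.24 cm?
cos(ωt) = x/A = 10.24/16.5 = 0.6206
ωt = arccos(0.6206) = 0.9013 rad
t = 0.9013/3.66 = 0.2463 s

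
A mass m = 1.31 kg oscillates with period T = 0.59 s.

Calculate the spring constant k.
T = 2π√(m/k) → k = m(2π/T)² = 1.31×(2π/0.59)² = 148.6 N/m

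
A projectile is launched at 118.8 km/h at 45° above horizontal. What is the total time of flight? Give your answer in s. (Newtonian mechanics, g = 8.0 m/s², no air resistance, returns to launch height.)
T = 2v₀sin(θ)/g (with unit conversion) = 5.834 s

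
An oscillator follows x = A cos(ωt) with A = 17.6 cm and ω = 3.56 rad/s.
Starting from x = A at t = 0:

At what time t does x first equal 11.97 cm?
cos(ωt) = x/A = 11.97/17.6 = 0.6801
ωt = arccos(0.6801) = 0.8229 rad
t = 0.8229/3.56 = 0.2311 s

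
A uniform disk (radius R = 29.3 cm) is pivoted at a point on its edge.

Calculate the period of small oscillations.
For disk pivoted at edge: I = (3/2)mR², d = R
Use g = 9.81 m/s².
I/m = (3/2)R² = 0.1288 m²; d = R = 0.293 m
T = 2π√((3/2)R²/(gR)) = 2π√(3R/(2g)) = 1.33 s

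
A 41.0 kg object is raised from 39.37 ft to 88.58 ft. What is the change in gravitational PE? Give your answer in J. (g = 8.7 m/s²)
ΔPE = mg(h₂ − h₁) = 41 kg × 8.7 m/s² × (27 − 12) m = 5350 J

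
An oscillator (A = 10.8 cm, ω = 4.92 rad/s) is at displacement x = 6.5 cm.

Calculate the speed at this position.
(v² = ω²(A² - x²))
v = ω√(A² − x²) = 4.92×√(0.108² − 0.065²) = 0.4243 m/s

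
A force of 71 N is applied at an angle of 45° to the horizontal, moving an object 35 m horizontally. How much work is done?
W = Fd cosθ = 71×35×cos(45°) = 1757.2 J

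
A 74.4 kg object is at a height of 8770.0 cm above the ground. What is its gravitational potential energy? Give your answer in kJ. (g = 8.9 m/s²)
PE = mgh = 74.4 kg × 8.9 m/s² × 87.7 m = 5.807e+04 J = 58.07 kJ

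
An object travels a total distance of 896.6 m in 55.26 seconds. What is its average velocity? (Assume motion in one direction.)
v_avg = Δd / Δt = 896.6 / 55.26 = 16.23 m/s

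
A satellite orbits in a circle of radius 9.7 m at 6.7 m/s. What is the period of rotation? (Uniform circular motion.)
T = 2πr/v = 2π×9.7/6.7 = 9.1 s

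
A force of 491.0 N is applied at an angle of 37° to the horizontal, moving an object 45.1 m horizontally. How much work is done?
W = Fd cosθ = 491.0×45.1×cos(37°) = 17685.0 J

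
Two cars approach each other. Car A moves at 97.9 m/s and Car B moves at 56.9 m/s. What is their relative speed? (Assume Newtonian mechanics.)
v_rel = v_A + v_B = 97.9 + 56.9 = 154.8 m/s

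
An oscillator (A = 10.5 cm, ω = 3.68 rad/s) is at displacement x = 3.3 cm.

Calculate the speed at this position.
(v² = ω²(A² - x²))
v = ω√(A² − x²) = 3.68×√(0.105² − 0.033²) = 0.3668 m/s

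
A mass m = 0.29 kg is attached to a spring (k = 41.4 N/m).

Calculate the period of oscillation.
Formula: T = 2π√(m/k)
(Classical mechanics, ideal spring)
T = 2π√(m/k) = 2π√(0.29/41.4) = 0.5259 s; f = 1/T = 1.902 Hz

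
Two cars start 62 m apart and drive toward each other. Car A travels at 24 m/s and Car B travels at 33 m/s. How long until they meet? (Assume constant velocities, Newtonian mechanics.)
Combined speed: v_combined = 24 + 33 = 57 m/s
Time to meet: t = d/57 = 62/57 = 1.09 s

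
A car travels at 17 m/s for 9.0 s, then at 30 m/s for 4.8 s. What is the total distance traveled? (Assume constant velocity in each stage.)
d₁ = v₁t₁ = 17 × 9.0 = 153 m
d₂ = v₂t₂ = 30 × 4.8 = 144 m
d_total = 153 + 144 = 297.0 m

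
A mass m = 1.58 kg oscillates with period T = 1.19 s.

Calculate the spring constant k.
T = 2π√(m/k) → k = m(2π/T)² = 1.58×(2π/1.19)² = 44.05 N/m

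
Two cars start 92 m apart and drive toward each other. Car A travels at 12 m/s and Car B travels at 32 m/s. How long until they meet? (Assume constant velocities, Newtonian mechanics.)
Combined speed: v_combined = 12 + 32 = 44 m/s
Time to meet: t = d/44 = 92/44 = 2.09 s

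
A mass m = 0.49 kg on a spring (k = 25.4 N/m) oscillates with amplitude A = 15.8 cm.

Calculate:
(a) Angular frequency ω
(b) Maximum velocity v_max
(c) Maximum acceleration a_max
ω = √(k/m) = √(25.4/0.49) = 7.2 rad/s
v_max = ωA = 7.2×0.158 = 1.138 m/s
a_max = ω²A = 7.2²×0.158 = 8.19 m/s²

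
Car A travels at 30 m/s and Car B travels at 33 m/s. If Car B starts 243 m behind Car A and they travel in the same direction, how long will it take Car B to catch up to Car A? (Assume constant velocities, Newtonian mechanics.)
Relative speed: v_rel = 33 - 30 = 3 m/s
Time to catch: t = d₀/v_rel = 243/3 = 81.0 s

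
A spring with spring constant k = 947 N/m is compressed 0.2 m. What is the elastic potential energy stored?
PE = ½kx² = ½×947×0.2² = 18.94 J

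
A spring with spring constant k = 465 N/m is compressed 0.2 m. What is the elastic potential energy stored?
PE = ½kx² = ½×465×0.2² = 9.3 J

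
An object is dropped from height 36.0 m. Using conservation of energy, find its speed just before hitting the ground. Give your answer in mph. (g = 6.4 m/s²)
mgh = ½mv² → v = √(2gh) = √(2×6.4×36) = 21.47 m/s = 48.02 mph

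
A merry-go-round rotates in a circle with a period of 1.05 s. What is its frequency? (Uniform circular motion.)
f = 1/T = 1/1.05 = 0.9524 Hz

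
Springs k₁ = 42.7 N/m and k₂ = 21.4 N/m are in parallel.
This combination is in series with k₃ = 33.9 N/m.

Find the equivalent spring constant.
k₁₂ = k₁ + k₂ = 64.1 N/m (parallel)
1/k_eq = 1/k₁₂ + 1/k₃ → k_eq = 22.17 N/m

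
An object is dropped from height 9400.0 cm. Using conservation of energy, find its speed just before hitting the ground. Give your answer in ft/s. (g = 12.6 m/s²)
mgh = ½mv² → v = √(2gh) = √(2×12.6×94) = 48.67 m/s = 159.7 ft/s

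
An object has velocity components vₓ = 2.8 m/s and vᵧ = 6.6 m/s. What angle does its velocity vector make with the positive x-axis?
θ = arctan(vᵧ/vₓ) = arctan(6.6/2.8) = 67.01°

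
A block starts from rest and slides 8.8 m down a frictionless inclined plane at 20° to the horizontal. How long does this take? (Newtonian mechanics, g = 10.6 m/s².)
a = g sin(θ) = 10.6 × sin(20°) = 3.63 m/s²
t = √(2d/a) = √(2 × 8.8 / 3.63) = 2.2 s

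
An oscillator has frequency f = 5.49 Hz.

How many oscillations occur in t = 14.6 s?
n = f×t = 5.49×14.6 = 80.15 oscillations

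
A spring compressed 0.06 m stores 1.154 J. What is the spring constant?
PE = ½kx² → k = 2PE/x² = 2×1.154/0.06² = 641.1 N/m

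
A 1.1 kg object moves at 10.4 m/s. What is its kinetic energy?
KE = ½mv² = ½×1.1×10.4² = 59.488 J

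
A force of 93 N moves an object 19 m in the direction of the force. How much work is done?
W = Fd = 93×19 = 1767.0 J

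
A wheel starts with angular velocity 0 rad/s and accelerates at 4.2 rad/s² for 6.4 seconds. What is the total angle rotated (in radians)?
θ = ω₀t + ½αt² = 0×6.4 + ½×4.2×6.4² = 86.02 rad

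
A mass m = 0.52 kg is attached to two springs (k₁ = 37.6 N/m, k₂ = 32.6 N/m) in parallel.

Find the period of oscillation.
k_eq = k₁+k₂ = 70.2 N/m
T = 2π√(m/k_eq) = 2π√(0.52/70.2) = 0.5408 s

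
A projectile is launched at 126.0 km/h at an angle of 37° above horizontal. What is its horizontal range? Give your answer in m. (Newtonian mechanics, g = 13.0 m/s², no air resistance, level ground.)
R = v₀² sin(2θ) / g (with unit conversion) = 90.58 m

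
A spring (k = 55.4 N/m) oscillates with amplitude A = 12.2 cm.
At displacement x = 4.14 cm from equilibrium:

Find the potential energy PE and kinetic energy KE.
E_total = ½kA² = ½×55.4×(0.122)² = 0.4123 J
PE = ½kx² = ½×55.4×(0.0414)² = 0.04748 J
KE = E_total − PE = 0.3648 J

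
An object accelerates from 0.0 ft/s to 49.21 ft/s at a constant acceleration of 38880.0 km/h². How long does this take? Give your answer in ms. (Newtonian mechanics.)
t = (v - v₀)/a (with unit conversion) = 5000.0 ms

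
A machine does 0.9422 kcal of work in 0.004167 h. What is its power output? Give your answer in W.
P = W/t = 3942 J / 15 s = 262.8 W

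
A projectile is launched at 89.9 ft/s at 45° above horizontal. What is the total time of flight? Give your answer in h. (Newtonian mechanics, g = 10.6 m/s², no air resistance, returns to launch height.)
T = 2v₀sin(θ)/g (with unit conversion) = 0.001016 h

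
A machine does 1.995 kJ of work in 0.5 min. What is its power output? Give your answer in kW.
P = W/t = 1995 J / 30 s = 66.5 W = 0.0665 kW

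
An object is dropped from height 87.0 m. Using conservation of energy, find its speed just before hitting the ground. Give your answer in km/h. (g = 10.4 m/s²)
mgh = ½mv² → v = √(2gh) = √(2×10.4×87) = 42.54 m/s = 153.1 km/h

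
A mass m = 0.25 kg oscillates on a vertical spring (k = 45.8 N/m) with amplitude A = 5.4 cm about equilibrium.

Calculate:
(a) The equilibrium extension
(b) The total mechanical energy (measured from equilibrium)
x_eq = mg/k = 0.25×9.81/45.8 = 0.05355 m = 5.355 cm
E = ½kA² = ½×45.8×(0.054)² = 0.06678 J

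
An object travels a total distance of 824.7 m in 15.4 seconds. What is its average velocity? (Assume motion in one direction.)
v_avg = Δd / Δt = 824.7 / 15.4 = 53.55 m/s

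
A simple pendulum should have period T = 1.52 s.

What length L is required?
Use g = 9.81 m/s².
T = 2π√(L/g) → L = g(T/2π)² = 9.81×(1.52/2π)² = 0.5741 m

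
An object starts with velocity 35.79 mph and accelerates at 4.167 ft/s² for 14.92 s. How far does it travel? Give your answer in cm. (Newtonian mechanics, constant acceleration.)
d = v₀t + ½at² (with unit conversion) = 38010.0 cm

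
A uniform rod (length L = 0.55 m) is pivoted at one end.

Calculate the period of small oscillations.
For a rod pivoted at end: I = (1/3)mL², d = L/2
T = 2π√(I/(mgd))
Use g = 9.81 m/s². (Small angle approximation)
I/m = (1/3)L² = 0.1008 m²; d = L/2 = 0.275 m
T = 2π√(I/(mgd)) = 2π√(0.1008/(9.81×0.275)) = 1.215 s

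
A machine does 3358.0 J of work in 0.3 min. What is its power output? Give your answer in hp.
P = W/t = 3358 J / 18 s = 186.6 W = 0.2502 hp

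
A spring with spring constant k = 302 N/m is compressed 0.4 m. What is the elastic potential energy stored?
PE = ½kx² = ½×302×0.4² = 24.16 J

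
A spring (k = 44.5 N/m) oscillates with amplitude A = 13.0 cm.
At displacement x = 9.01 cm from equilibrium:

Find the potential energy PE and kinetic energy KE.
E_total = ½kA² = ½×44.5×(0.13)² = 0.376 J
PE = ½kx² = ½×44.5×(0.0901)² = 0.1806 J
KE = E_total − PE = 0.1954 J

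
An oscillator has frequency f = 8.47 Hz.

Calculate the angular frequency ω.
ω = 2πf = 2π×8.47 = 53.22 rad/s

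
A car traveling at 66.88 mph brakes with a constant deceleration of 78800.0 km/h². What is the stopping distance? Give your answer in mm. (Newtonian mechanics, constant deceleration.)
d = v₀² / (2a) (with unit conversion) = 73510.0 mm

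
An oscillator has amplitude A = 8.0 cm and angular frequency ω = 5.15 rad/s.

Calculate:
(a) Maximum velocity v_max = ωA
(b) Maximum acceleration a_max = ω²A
v_max = ωA = 5.15×0.08 = 0.412 m/s
a_max = ω²A = 5.15²×0.08 = 2.122 m/s²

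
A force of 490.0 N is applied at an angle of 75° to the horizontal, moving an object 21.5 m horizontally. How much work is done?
W = Fd cosθ = 490.0×21.5×cos(75°) = 2726.7 J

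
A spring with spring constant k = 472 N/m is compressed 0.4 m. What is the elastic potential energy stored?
PE = ½kx² = ½×472×0.4² = 37.76 J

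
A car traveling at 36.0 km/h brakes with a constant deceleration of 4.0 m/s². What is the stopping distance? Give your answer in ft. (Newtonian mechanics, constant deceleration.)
d = v₀² / (2a) (with unit conversion) = 41.01 ft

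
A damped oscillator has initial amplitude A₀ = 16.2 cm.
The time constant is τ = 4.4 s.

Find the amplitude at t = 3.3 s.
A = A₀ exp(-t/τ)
A = A₀ exp(−t/τ) = 16.2×exp(−3.3/4.4) = 7.652 cm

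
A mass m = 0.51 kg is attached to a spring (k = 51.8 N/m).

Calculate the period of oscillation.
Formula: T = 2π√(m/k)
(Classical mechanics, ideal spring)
T = 2π√(m/k) = 2π√(0.51/51.8) = 0.6234 s; f = 1/T = 1.604 Hz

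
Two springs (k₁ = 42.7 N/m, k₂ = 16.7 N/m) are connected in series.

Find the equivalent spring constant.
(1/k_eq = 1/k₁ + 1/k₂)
1/k_eq = 1/42.7 + 1/16.7 = 0.083299; k_eq = 12 N/m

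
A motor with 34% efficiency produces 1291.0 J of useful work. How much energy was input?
W_in = W_out/η = 1291.0/0.34 = 3797.1 J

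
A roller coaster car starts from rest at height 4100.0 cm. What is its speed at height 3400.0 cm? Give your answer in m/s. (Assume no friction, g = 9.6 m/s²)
mgh₁ = ½mv₂² + mgh₂ → v₂ = √(2g(h₁−h₂)) = √(2×9.6×(41−34)) = 11.59 m/s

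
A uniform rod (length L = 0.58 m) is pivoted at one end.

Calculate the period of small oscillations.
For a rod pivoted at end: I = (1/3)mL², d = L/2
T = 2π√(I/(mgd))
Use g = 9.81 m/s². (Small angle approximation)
I/m = (1/3)L² = 0.1121 m²; d = L/2 = 0.29 m
T = 2π√(I/(mgd)) = 2π√(0.1121/(9.81×0.29)) = 1.247 s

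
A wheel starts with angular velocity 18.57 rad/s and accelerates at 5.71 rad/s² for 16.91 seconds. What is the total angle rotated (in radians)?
θ = ω₀t + ½αt² = 18.57×16.91 + ½×5.71×16.91² = 1130.4 rad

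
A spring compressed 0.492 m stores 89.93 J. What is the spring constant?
PE = ½kx² → k = 2PE/x² = 2×89.93/0.492² = 743.0 N/m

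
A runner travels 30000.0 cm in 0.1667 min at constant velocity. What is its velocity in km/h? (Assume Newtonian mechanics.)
v = d/t (with unit conversion) = 108.0 km/h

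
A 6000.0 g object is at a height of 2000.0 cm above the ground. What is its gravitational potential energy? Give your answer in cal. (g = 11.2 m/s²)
PE = mgh = 6 kg × 11.2 m/s² × 20 m = 1344 J = 321.2 cal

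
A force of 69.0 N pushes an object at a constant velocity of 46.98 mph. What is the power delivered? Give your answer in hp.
P = Fv = 69 N × 21 m/s = 1449 W = 1.943 hp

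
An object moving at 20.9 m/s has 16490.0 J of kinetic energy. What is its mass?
KE = ½mv² → m = 2KE/v² = 2×16490.0/20.9² = 75.5 kg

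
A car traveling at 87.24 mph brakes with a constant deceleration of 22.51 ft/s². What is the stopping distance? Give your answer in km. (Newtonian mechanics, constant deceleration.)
d = v₀² / (2a) (with unit conversion) = 0.1108 km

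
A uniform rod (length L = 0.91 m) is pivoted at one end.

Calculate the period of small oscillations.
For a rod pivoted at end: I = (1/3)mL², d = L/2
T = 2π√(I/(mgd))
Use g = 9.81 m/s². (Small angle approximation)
I/m = (1/3)L² = 0.276 m²; d = L/2 = 0.455 m
T = 2π√(I/(mgd)) = 2π√(0.276/(9.81×0.455)) = 1.563 s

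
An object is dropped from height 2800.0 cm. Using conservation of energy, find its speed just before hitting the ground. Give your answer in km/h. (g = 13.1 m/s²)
mgh = ½mv² → v = √(2gh) = √(2×13.1×28) = 27.09 m/s = 97.51 km/h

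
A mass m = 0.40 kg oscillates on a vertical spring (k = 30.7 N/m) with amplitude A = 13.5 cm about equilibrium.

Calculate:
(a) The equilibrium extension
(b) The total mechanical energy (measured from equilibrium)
x_eq = mg/k = 0.4×9.81/30.7 = 0.1278 m = 12.78 cm
E = ½kA² = ½×30.7×(0.135)² = 0.2798 J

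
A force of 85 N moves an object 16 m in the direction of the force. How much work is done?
W = Fd = 85×16 = 1360.0 J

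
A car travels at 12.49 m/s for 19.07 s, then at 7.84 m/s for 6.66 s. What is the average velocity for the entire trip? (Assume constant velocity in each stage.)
d₁ = v₁t₁ = 12.49 × 19.07 = 238.184 m
d₂ = v₂t₂ = 7.84 × 6.66 = 52.2144 m
d_total = 290.4 m, t_total = 25.73 s
v_avg = d_total/t_total = 290.4/25.73 = 11.29 m/s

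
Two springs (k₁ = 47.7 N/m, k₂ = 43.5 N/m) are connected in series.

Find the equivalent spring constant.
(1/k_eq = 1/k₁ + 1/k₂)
1/k_eq = 1/47.7 + 1/43.5 = 0.043953; k_eq = 22.75 N/m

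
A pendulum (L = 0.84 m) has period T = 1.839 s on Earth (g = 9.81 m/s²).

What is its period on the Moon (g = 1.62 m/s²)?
T = 2π√(L/g), so T_moon/T_earth = √(g_earth/g_moon)
T_moon = 2π√(0.84/1.62) = 4.524 s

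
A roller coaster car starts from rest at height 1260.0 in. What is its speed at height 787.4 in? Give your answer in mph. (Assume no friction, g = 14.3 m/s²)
mgh₁ = ½mv₂² + mgh₂ → v₂ = √(2g(h₁−h₂)) = √(2×14.3×(32−20)) = 18.53 m/s = 41.45 mph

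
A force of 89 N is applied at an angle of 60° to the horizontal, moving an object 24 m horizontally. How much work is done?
W = Fd cosθ = 89×24×cos(60°) = 1068.0 J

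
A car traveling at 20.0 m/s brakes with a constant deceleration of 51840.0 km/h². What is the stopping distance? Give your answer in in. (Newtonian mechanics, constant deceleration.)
d = v₀² / (2a) (with unit conversion) = 1969.0 in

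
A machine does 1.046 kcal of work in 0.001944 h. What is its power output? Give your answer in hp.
P = W/t = 4376 J / 6.998 s = 625.4 W = 0.8386 hp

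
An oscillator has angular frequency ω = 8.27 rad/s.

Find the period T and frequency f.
T = 2π/ω = 2π/8.27 = 0.7598 s; f = ω/2π = 1.316 Hz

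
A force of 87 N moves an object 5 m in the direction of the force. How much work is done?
W = Fd = 87×5 = 435.0 J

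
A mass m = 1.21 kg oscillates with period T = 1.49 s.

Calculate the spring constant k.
T = 2π√(m/k) → k = m(2π/T)² = 1.21×(2π/1.49)² = 21.52 N/m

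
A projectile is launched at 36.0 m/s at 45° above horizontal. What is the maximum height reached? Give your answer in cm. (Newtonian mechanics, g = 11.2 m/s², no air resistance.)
H = v₀²sin²(θ)/(2g) (with unit conversion) = 2893.0 cm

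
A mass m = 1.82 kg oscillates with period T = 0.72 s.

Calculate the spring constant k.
T = 2π√(m/k) → k = m(2π/T)² = 1.82×(2π/0.72)² = 138.6 N/m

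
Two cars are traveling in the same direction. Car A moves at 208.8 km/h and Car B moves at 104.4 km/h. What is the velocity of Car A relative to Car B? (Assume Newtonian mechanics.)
v_rel = v_A - v_B = 208.8 - 104.4 = 104.4 km/h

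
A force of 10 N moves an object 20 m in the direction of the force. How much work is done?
W = Fd = 10×20 = 200.0 J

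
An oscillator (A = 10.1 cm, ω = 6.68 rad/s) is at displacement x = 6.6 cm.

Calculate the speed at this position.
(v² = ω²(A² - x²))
v = ω√(A² − x²) = 6.68×√(0.101² − 0.066²) = 0.5107 m/s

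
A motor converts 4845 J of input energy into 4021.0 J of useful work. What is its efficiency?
η = W_out/W_in = 4021.0/4845 = 0.8299 = 82.99%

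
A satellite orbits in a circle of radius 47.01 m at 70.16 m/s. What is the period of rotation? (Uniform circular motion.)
T = 2πr/v = 2π×47.01/70.16 = 4.21 s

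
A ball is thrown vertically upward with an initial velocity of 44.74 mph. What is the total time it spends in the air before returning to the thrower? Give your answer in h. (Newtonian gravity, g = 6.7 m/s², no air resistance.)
t_total = 2v₀/g (with unit conversion) = 0.001658 h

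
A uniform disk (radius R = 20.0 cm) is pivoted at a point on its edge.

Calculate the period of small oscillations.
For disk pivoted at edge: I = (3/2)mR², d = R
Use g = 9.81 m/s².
I/m = (3/2)R² = 0.06 m²; d = R = 0.2 m
T = 2π√((3/2)R²/(gR)) = 2π√(3R/(2g)) = 1.099 s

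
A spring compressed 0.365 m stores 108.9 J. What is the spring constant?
PE = ½kx² → k = 2PE/x² = 2×108.9/0.365² = 1635.0 N/m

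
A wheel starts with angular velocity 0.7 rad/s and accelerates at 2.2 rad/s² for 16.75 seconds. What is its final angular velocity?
ω = ω₀ + αt = 0.7 + 2.2 × 16.75 = 37.55 rad/s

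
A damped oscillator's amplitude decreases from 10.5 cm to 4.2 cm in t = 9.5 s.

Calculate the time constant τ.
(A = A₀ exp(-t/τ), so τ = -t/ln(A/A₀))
A/A₀ = 4.2/10.5 = 0.4; ln(A/A₀) = -0.9163
τ = −t/ln(A/A₀) = −9.5/-0.9163 = 10.37 s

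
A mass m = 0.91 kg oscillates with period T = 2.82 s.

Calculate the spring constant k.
T = 2π√(m/k) → k = m(2π/T)² = 0.91×(2π/2.82)² = 4.518 N/m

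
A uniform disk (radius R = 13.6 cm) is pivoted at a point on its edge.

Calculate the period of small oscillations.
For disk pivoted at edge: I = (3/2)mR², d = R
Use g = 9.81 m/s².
I/m = (3/2)R² = 0.02774 m²; d = R = 0.136 m
T = 2π√((3/2)R²/(gR)) = 2π√(3R/(2g)) = 0.9061 s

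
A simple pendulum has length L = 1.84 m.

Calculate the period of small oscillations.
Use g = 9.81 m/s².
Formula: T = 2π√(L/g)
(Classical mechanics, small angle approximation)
T = 2π√(L/g) = 2π√(1.84/9.81) = 2.721 s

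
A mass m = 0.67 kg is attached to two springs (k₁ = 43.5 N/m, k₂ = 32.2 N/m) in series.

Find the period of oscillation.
k_eq = k₁k₂/(k₁+k₂) = 18.5 N/m
T = 2π√(m/k_eq) = 2π√(0.67/18.5) = 1.196 s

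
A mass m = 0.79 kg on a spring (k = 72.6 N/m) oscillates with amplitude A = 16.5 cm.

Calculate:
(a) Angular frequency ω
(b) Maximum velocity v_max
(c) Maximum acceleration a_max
ω = √(k/m) = √(72.6/0.79) = 9.586 rad/s
v_max = ωA = 9.586×0.165 = 1.582 m/s
a_max = ω²A = 9.586²×0.165 = 15.16 m/s²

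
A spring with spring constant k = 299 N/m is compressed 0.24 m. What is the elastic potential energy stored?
PE = ½kx² = ½×299×0.24² = 8.611 J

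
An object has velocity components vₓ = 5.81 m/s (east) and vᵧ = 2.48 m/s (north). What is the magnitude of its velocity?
|v| = √(vₓ² + vᵧ²) = √(5.81² + 2.48²) = √(39.9065) = 6.32 m/s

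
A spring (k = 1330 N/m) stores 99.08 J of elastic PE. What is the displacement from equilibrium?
PE = ½kx² → x = √(2PE/k) = √(2×99.08/1330) = 0.386 m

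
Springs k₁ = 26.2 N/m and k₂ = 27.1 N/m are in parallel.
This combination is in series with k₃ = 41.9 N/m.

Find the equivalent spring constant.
k₁₂ = k₁ + k₂ = 53.3 N/m (parallel)
1/k_eq = 1/k₁₂ + 1/k₃ → k_eq = 23.46 N/m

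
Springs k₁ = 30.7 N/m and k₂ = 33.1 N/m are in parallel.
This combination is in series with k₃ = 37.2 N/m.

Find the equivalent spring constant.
k₁₂ = k₁ + k₂ = 63.8 N/m (parallel)
1/k_eq = 1/k₁₂ + 1/k₃ → k_eq = 23.5 N/m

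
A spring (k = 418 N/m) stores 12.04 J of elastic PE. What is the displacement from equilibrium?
PE = ½kx² → x = √(2PE/k) = √(2×12.04/418) = 0.24 m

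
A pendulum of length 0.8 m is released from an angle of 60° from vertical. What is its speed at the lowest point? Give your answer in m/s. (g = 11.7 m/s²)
h = L(1 − cosθ) = 0.8×(1 − cos60°) = 0.4 m
v = √(2gh) = √(2×11.7×0.4) = 3.059 m/s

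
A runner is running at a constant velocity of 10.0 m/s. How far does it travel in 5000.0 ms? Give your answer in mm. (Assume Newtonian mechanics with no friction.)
d = vt (with unit conversion) = 50000.0 mm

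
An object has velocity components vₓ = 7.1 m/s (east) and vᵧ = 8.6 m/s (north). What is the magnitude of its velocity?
|v| = √(vₓ² + vᵧ²) = √(7.1² + 8.6²) = √(124.37) = 11.15 m/s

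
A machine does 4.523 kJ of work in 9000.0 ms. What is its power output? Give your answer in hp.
P = W/t = 4523 J / 9 s = 502.6 W = 0.6739 hp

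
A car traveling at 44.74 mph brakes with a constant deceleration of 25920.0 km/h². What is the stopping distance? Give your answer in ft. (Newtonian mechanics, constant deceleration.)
d = v₀² / (2a) (with unit conversion) = 328.1 ft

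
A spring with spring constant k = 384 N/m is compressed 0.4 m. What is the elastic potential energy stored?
PE = ½kx² = ½×384×0.4² = 30.72 J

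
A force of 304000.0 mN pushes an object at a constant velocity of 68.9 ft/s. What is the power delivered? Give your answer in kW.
P = Fv = 304 N × 21 m/s = 6384 W = 6.384 kW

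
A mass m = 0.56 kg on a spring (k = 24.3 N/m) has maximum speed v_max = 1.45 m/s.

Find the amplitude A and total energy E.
½mv²_max = ½kA² → A = v_max√(m/k) = 1.45×√(0.56/24.3) = 0.2201 m = 22.01 cm
E = ½mv²_max = ½×0.56×1.45² = 0.5887 J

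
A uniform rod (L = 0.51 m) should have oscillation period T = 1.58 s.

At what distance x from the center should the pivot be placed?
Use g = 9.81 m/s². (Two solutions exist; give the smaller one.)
T = 2π√((L²/12 + x²)/(gx)). Let c = T²g/(4π²) = 0.6203.
x² − cx + L²/12 = 0 → x = (c − √(c² − L²/3))/2 = 0.03717 m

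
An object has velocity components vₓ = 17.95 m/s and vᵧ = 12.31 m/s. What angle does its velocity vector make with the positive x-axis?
θ = arctan(vᵧ/vₓ) = arctan(12.31/17.95) = 34.44°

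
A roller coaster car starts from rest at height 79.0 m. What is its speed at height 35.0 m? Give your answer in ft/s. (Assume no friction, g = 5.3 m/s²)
mgh₁ = ½mv₂² + mgh₂ → v₂ = √(2g(h₁−h₂)) = √(2×5.3×(79−35)) = 21.6 m/s = 70.85 ft/s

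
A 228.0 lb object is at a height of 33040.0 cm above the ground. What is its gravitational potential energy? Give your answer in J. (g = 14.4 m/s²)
PE = mgh = 103.4 kg × 14.4 m/s² × 330.4 m = 4.92e+05 J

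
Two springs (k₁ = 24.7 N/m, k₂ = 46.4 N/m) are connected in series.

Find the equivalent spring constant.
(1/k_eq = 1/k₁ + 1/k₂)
1/k_eq = 1/24.7 + 1/46.4 = 0.062038; k_eq = 16.12 N/m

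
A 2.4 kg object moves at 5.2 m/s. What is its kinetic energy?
KE = ½mv² = ½×2.4×5.2² = 32.448 J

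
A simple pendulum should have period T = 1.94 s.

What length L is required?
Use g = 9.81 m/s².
T = 2π√(L/g) → L = g(T/2π)² = 9.81×(1.94/2π)² = 0.9352 m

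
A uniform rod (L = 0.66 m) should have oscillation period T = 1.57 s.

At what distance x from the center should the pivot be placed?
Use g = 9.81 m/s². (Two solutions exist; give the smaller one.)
T = 2π√((L²/12 + x²)/(gx)). Let c = T²g/(4π²) = 0.6125.
x² − cx + L²/12 = 0 → x = (c − √(c² − L²/3))/2 = 0.06648 m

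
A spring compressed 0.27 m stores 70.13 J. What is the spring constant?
PE = ½kx² → k = 2PE/x² = 2×70.13/0.27² = 1924.0 N/m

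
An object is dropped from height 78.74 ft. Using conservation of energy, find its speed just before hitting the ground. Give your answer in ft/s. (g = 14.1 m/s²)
mgh = ½mv² → v = √(2gh) = √(2×14.1×24) = 26.02 m/s = 85.35 ft/s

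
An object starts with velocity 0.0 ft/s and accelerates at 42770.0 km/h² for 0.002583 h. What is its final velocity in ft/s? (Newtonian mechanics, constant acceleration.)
v = v₀ + at (with unit conversion) = 100.7 ft/s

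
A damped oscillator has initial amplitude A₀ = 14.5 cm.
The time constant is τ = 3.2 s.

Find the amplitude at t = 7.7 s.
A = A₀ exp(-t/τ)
A = A₀ exp(−t/τ) = 14.5×exp(−7.7/3.2) = 1.307 cm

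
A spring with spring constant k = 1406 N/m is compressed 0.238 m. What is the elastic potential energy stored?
PE = ½kx² = ½×1406×0.238² = 39.82 J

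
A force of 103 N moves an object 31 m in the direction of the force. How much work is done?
W = Fd = 103×31 = 3193.0 J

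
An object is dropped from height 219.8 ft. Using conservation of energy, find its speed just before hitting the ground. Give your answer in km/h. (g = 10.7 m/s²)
mgh = ½mv² → v = √(2gh) = √(2×10.7×67) = 37.86 m/s = 136.3 km/h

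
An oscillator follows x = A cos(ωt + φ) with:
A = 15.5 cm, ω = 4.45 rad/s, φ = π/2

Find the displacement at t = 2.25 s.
x = A cos(ωt + φ) = 15.5×cos(4.45×2.25 + π/2) = 8.594 cm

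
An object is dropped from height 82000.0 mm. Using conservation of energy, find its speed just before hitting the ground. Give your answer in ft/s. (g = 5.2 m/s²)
mgh = ½mv² → v = √(2gh) = √(2×5.2×82) = 29.2 m/s = 95.81 ft/s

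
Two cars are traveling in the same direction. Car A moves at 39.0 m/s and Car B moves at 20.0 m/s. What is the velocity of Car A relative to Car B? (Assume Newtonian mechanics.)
v_rel = v_A - v_B = 39.0 - 20.0 = 19.0 m/s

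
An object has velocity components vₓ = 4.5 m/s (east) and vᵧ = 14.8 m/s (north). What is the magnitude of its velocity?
|v| = √(vₓ² + vᵧ²) = √(4.5² + 14.8²) = √(239.29) = 15.47 m/s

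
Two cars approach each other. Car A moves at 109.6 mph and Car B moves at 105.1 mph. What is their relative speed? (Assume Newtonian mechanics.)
v_rel = v_A + v_B = 109.6 + 105.1 = 214.7 mph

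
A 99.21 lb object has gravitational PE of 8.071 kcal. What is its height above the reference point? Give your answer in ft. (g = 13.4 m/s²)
PE = mgh → h = PE/(mg) = 3.377e+04 J / (45 kg × 13.4 m/s²) = 56 m = 183.7 ft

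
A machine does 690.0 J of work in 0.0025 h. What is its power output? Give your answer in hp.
P = W/t = 690 J / 9 s = 76.67 W = 0.1028 hp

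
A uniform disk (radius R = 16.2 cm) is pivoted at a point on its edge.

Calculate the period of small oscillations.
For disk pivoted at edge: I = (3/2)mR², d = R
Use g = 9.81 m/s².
I/m = (3/2)R² = 0.03937 m²; d = R = 0.162 m
T = 2π√((3/2)R²/(gR)) = 2π√(3R/(2g)) = 0.9889 s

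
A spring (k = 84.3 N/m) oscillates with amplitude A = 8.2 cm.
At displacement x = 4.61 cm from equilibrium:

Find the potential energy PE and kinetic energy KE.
E_total = ½kA² = ½×84.3×(0.082)² = 0.2834 J
PE = ½kx² = ½×84.3×(0.0461)² = 0.08958 J
KE = E_total − PE = 0.1938 J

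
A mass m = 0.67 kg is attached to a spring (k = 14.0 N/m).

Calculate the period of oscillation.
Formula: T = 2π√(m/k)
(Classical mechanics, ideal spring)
T = 2π√(m/k) = 2π√(0.67/14.0) = 1.375 s; f = 1/T = 0.7275 Hz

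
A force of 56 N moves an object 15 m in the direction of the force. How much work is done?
W = Fd = 56×15 = 840.0 J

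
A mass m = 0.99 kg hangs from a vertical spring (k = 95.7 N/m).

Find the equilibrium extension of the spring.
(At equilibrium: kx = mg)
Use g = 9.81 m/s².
x_eq = mg/k = 0.99×9.81/95.7 = 0.1015 m = 10.15 cm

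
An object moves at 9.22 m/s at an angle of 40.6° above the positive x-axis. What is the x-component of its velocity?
vₓ = v cos(θ) = 9.22 × cos(40.6°) = 7.0 m/s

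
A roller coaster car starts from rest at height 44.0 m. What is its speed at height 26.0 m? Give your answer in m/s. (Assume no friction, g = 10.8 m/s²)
mgh₁ = ½mv₂² + mgh₂ → v₂ = √(2g(h₁−h₂)) = √(2×10.8×(44−26)) = 19.72 m/s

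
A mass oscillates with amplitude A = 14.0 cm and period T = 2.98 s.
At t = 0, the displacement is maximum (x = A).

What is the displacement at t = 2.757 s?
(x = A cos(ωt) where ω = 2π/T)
ω = 2π/T = 2π/2.98 = 2.108 rad/s
x = A cos(ωt) = 14.0×cos(2.108×2.757) = 12.48 cm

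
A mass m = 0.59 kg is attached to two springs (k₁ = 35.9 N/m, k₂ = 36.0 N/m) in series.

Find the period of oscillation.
k_eq = k₁k₂/(k₁+k₂) = 17.97 N/m
T = 2π√(m/k_eq) = 2π√(0.59/17.97) = 1.138 s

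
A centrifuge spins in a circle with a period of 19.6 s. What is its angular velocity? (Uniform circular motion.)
ω = 2π/T = 2π/19.6 = 0.3206 rad/s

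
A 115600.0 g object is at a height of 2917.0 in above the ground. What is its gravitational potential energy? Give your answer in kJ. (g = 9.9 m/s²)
PE = mgh = 115.6 kg × 9.9 m/s² × 74.09 m = 8.479e+04 J = 84.79 kJ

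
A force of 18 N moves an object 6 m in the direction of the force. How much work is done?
W = Fd = 18×6 = 108.0 J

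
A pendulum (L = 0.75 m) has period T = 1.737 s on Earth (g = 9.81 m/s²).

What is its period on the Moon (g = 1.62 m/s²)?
T = 2π√(L/g), so T_moon/T_earth = √(g_earth/g_moon)
T_moon = 2π√(0.75/1.62) = 4.275 s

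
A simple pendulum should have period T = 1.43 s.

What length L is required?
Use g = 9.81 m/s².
T = 2π√(L/g) → L = g(T/2π)² = 9.81×(1.43/2π)² = 0.5081 m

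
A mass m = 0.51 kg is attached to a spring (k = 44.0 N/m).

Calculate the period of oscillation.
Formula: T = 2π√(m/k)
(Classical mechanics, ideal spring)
T = 2π√(m/k) = 2π√(0.51/44.0) = 0.6765 s; f = 1/T = 1.478 Hz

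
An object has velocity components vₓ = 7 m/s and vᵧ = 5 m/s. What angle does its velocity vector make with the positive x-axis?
θ = arctan(vᵧ/vₓ) = arctan(5/7) = 35.54°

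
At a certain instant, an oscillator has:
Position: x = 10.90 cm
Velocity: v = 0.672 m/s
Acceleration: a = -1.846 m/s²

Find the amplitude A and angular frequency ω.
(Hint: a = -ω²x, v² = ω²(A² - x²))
a = −ω²x → ω = √(|a|/x) = √(1.846/0.109) = 4.115 rad/s
v² = ω²(A² − x²) → A = √(x² + v²/ω²) = √(0.109² + 0.672²/4.115²) = 0.1963 m = 19.63 cm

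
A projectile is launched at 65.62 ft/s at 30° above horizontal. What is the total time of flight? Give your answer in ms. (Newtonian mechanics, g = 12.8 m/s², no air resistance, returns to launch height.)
T = 2v₀sin(θ)/g (with unit conversion) = 1563.0 ms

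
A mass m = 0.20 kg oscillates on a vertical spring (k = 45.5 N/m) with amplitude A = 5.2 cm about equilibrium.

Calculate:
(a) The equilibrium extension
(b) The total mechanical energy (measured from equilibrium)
x_eq = mg/k = 0.2×9.81/45.5 = 0.04312 m = 4.312 cm
E = ½kA² = ½×45.5×(0.052)² = 0.06152 J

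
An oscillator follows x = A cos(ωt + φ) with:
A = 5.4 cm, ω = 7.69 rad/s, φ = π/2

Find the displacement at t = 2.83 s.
x = A cos(ωt + φ) = 5.4×cos(7.69×2.83 + π/2) = -1.223 cm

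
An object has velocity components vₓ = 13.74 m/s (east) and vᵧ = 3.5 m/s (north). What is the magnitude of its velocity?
|v| = √(vₓ² + vᵧ²) = √(13.74² + 3.5²) = √(201.038) = 14.18 m/s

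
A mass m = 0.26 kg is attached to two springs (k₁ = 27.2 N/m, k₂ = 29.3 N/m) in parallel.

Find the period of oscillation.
k_eq = k₁+k₂ = 56.5 N/m
T = 2π√(m/k_eq) = 2π√(0.26/56.5) = 0.4262 s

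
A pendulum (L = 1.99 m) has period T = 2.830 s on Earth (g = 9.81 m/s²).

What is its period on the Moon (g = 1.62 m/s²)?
T = 2π√(L/g), so T_moon/T_earth = √(g_earth/g_moon)
T_moon = 2π√(1.99/1.62) = 6.964 s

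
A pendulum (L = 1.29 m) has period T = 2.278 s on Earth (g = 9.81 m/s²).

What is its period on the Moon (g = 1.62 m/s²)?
T = 2π√(L/g), so T_moon/T_earth = √(g_earth/g_moon)
T_moon = 2π√(1.29/1.62) = 5.607 s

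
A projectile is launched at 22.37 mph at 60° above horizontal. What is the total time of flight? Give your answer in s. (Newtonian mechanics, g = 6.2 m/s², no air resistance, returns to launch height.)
T = 2v₀sin(θ)/g (with unit conversion) = 2.794 s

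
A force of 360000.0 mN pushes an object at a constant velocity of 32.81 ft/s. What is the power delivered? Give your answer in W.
P = Fv = 360 N × 10 m/s = 3600 W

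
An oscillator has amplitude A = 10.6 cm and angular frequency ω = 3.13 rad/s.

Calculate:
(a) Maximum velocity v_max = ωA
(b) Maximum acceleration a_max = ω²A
v_max = ωA = 3.13×0.106 = 0.3318 m/s
a_max = ω²A = 3.13²×0.106 = 1.038 m/s²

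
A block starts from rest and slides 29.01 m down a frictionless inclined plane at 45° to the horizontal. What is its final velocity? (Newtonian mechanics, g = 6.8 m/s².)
a = g sin(θ) = 6.8 × sin(45°) = 4.81 m/s²
v = √(2ad) = √(2 × 4.81 × 29.01) = 16.7 m/s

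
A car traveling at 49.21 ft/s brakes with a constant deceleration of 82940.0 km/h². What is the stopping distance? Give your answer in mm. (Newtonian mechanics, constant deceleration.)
d = v₀² / (2a) (with unit conversion) = 17580.0 mm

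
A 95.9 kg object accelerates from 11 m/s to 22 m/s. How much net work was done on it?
W_net = ΔKE = ½m(v₂² − v₁²) = ½×95.9×(22² − 11²) = 17405.85 J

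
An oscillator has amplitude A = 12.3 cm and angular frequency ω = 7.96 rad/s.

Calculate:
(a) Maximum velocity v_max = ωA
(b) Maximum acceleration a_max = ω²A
v_max = ωA = 7.96×0.123 = 0.9791 m/s
a_max = ω²A = 7.96²×0.123 = 7.793 m/s²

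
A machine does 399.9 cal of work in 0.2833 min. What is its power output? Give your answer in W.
P = W/t = 1673 J / 17 s = 98.43 W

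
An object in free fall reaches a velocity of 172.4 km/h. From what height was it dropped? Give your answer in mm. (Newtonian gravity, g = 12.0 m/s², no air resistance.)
h = v²/(2g) (with unit conversion) = 95560.0 mm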